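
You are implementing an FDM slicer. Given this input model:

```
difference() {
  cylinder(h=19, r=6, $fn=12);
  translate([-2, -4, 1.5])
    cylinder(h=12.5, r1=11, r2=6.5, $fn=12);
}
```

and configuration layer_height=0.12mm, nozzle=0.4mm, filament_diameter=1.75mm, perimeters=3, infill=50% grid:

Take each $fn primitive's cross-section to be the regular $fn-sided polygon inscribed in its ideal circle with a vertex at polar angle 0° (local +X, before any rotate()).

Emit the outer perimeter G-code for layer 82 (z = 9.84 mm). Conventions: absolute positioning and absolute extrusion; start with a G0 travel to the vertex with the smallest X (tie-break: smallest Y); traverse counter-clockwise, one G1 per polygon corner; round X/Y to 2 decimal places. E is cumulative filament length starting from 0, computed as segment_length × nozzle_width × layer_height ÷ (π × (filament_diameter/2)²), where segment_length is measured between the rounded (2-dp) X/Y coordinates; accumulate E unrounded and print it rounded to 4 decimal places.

At z = 9.84 mm: the r=6 cylinder gives a regular 12-gon of circumradius 6 (constant along its height); the cone at (-2, -4) (r1=11→r2=6.5) has section circumradius 7.998 here — a regular 12-gon; Taking the first minus the rest: starting from the r=6 cylinder, the cone at (-2, -4) partially overlaps it — only the 83.65 mm² overlap (of its 191.88 mm²) is removed, clipping the outline — 1 connected region. The outline is a single polygon with 10 vertices. Extrusion per mm of travel: 0.4 × 0.12 / (π × 0.875²) = 0.019956. Accumulating E over each segment gives final E = 0.6145.

G0 X-5.00 Y3.19 Z9.84
G1 X-2.00 Y4.00 E0.0620
G1 X2.00 Y2.93 E0.1446
G1 X4.93 Y0.00 E0.2273
G1 X5.46 Y-2.00 E0.2686
G1 X6.00 Y0.00 E0.3100
G1 X5.20 Y3.00 E0.3719
G1 X3.00 Y5.20 E0.4340
G1 X0.00 Y6.00 E0.4960
G1 X-3.00 Y5.20 E0.5579
G1 X-5.00 Y3.19 E0.6145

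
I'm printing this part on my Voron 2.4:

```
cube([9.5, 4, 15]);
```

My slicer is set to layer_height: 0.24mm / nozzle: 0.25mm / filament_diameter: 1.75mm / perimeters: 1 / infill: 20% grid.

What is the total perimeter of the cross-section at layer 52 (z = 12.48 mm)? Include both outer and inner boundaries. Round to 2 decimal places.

27.00 mm

At z = 12.48 mm: the 9.5×4 cube contributes its full rectangle (perimeter 27.00 mm). Overall, the cross-section is a single solid region. Total boundary length (outer) = 27.00 mm.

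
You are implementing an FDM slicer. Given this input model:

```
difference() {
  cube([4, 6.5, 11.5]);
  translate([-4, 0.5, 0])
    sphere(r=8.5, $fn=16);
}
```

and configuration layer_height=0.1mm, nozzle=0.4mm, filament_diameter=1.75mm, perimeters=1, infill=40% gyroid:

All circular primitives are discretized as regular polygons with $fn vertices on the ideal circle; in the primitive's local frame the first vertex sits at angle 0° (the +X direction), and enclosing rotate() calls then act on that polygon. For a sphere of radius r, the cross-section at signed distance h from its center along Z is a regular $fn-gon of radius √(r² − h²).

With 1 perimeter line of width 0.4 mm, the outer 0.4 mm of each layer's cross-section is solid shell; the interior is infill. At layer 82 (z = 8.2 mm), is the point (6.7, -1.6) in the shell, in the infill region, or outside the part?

At z = 8.2 mm: the 4×6.5 cube contributes its full rectangle; the r=8.5 sphere at (-4, 0.5) contributes a regular 16-gon of circumradius √(8.5²−8.2²) = 2.238; Taking the first minus the rest: starting from the 4×6.5 cube, the r=8.5 sphere at (-4, 0.5) misses the remaining region (no effect) — 1 connected region. Overall, the cross-section is a single solid region. The nearest boundary edge runs (4.00, 6.50)→(4.00, 0.00); distance from the point to it = 3.14 mm. The point is not inside any of the regions above, so it lies outside the cross-section (3.14 mm from the nearest boundary).

outside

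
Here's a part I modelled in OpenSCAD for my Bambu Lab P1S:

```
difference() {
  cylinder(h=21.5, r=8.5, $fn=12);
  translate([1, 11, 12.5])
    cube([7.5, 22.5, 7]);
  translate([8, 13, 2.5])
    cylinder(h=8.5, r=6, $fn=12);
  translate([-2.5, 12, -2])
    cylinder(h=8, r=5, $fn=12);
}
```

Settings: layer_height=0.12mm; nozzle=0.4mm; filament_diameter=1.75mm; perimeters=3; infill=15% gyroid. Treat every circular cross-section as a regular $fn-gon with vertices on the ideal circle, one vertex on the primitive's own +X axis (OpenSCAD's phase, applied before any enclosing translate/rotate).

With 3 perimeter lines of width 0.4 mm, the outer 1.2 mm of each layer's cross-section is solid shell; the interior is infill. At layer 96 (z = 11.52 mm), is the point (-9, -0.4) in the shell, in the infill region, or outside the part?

outside

At z = 11.52 mm: the r=8.5 cylinder contributes a regular 12-gon of circumradius 8.5; the cube at (1, 11) is absent (z outside [12.5, 19.5]); the cylinder at (8, 13) is absent (z outside [2.5, 11]); the cylinder at (-2.5, 12) is absent (z outside [-2, 6]); Taking the first minus the rest: none of the subtracted shapes is present at this height, so the r=8.5 cylinder is unchanged — 1 connected region. Overall, the cross-section is a single solid region. The nearest boundary edge runs (-8.50, 0.00)→(-7.36, -4.25); distance from the point to it = 0.59 mm. The point is not inside any of the regions above, so it lies outside the cross-section (0.59 mm from the nearest boundary).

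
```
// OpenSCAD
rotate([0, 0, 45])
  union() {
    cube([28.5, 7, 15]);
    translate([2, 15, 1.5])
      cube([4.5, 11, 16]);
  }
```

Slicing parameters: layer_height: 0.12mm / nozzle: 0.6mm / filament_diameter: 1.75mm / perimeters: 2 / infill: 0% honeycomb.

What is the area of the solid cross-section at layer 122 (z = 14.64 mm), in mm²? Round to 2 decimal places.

249.00 mm²

At z = 14.64 mm: the cube is present — its section is the full 28.5×7 rectangle (area 199.50 mm²); the cube at (2, 15) is present — its section is the full 4.5×11 rectangle (area 49.50 mm²); Combining (union): the 2 present regions are separate (no shared area or edge), so areas and boundary lengths simply add and each stays a separate island — area = 249.00 mm²; (whole slice rotated 45° about Z — lengths, areas and connectivity unchanged). Overall, the cross-section has 2 separate islands. Net area = 249.00 mm².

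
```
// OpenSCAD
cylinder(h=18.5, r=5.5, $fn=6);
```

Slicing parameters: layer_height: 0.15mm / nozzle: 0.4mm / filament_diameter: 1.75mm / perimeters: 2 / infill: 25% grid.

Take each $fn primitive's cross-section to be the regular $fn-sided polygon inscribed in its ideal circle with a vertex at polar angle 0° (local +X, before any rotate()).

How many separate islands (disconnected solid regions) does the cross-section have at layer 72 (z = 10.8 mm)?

At z = 10.8 mm: the r=5.5 cylinder contributes a regular 6-gon of circumradius 5.5. Overall, the cross-section is a single solid region. Island count = 1.

1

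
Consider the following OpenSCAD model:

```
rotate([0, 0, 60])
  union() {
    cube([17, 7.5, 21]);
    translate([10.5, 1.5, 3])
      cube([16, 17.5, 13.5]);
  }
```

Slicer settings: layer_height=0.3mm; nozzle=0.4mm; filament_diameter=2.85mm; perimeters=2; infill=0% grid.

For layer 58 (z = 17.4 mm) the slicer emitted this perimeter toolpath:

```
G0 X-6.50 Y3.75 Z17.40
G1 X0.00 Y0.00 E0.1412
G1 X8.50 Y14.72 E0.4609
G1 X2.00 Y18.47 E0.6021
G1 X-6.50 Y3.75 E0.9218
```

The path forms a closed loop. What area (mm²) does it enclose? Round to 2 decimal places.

127.56 mm²

Apply the shoelace formula to the sequence of (X, Y) vertices; enclosed area = 127.56 mm².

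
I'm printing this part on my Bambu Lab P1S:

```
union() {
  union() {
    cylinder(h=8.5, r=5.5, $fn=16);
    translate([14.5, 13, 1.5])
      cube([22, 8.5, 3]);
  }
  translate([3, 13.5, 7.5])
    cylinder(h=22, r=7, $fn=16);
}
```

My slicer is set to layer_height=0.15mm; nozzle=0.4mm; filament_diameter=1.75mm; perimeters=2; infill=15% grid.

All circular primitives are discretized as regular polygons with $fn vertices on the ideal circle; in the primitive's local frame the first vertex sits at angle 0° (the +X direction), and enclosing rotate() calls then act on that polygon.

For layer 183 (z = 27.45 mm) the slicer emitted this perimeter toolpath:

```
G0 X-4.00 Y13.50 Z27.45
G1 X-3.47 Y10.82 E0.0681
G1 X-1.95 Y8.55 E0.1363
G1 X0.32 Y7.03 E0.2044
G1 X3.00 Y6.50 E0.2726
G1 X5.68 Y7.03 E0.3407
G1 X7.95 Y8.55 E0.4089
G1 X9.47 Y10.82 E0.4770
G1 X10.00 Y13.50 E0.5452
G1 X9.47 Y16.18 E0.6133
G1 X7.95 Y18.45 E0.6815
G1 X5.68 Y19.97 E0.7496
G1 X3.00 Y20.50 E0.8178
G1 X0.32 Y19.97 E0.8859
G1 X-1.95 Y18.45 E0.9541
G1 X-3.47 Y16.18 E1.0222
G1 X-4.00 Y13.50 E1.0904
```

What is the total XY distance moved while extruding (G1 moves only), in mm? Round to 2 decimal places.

Sum the Euclidean lengths of each G1 segment: total = 43.71 mm.

43.71 mm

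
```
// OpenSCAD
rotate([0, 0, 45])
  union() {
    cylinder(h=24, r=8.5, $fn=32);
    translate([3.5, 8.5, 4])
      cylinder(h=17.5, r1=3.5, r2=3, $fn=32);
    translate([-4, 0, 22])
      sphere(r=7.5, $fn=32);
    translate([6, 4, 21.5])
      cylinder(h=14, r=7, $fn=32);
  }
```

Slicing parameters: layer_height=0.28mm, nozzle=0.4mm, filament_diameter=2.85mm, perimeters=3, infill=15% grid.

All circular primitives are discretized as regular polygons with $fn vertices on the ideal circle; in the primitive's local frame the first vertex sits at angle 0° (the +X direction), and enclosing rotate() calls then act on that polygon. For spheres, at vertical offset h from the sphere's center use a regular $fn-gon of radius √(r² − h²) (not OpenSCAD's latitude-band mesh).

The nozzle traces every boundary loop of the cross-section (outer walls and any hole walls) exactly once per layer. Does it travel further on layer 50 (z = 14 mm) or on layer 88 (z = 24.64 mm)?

layer 88 (z = 24.64 mm)

Layer 50 (z = 14): the r=8.5 cylinder contributes a regular 32-gon of circumradius 8.5 (perimeter = 2·32·8.500·sin(180°/32) = 53.32 mm); the cone at (3.5, 8.5) (r1=3.5→r2=3) has section circumradius 3.214 here — a regular 32-gon (perimeter = 2·32·3.214·sin(180°/32) = 20.16 mm); the sphere at (-4, 0) is not intersected at this z (|z−center|=8.000 > r=7.5); the cylinder at (6, 4) is not intersected at this z (z outside [21.5, 35.5]); Merging all regions: the regions partially overlap (shared area 10.41 mm²), so the edge portions inside another operand are dropped and the merged outline is re-measured after clipping — boundary = 59.92 mm; (whole slice rotated 45° about Z — lengths, areas and connectivity unchanged). So its perimeter = 59.92 mm. Layer 88 (z = 24.64): the cylinder is absent (z outside [0, 24]); the cone at (3.5, 8.5) is not intersected at this z (z outside [4, 21.5]); the r=7.5 sphere at (-4, 0) contributes a regular 32-gon of circumradius √(7.5²−2.64²) = 7.020 (perimeter = 2·32·7.020·sin(180°/32) = 44.04 mm); the r=7 cylinder at (6, 4) contributes a regular 32-gon of circumradius 7 (perimeter = 2·32·7.000·sin(180°/32) = 43.91 mm); Taking the union: the regions partially overlap (shared area 19.51 mm²), so the edge portions inside another operand are dropped and the merged outline is re-measured after clipping — boundary = 68.66 mm; (rotated 45° about Z; rotation is an isometry so areas/perimeters/island counts are preserved). So its perimeter = 68.66 mm. Layer 88 is larger (68.66 vs 59.92 mm).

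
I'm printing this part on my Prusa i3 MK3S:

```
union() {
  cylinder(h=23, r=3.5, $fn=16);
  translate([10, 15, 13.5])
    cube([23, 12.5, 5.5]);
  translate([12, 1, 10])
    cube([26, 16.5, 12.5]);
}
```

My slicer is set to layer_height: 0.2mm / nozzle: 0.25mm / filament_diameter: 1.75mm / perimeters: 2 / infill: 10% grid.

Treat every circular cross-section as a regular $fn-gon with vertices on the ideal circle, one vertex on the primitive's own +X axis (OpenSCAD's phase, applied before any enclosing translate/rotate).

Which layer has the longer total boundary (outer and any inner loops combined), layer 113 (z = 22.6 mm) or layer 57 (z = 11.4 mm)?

layer 57 (z = 11.4 mm)

Layer 113 (z = 22.6): the r=3.5 cylinder contributes a regular 16-gon of circumradius 3.5 (perimeter = 2·16·3.500·sin(180°/16) = 21.85 mm); the cube at (10, 15) does not reach this height (z outside [13.5, 19]); the cube at (12, 1) is absent (z outside [10, 22.5]); Combining (union): only the r=3.5 cylinder is present, so the union is just that shape — boundary = 21.85 mm. So its perimeter = 21.85 mm. Layer 57 (z = 11.4): the r=3.5 cylinder contributes a regular 16-gon of circumradius 3.5 (perimeter = 2·16·3.500·sin(180°/16) = 21.85 mm); the cube at (10, 15) does not reach this height (z outside [13.5, 19]); the cube at (12, 1) is present — its section is the full 26×16.5 rectangle (perimeter 85.00 mm); Combining (union): the 2 present regions are separate (no shared area or edge), so areas and boundary lengths simply add and each stays a separate island — boundary = 106.85 mm. So its perimeter = 106.85 mm. Layer 57 is larger (106.85 vs 21.85 mm).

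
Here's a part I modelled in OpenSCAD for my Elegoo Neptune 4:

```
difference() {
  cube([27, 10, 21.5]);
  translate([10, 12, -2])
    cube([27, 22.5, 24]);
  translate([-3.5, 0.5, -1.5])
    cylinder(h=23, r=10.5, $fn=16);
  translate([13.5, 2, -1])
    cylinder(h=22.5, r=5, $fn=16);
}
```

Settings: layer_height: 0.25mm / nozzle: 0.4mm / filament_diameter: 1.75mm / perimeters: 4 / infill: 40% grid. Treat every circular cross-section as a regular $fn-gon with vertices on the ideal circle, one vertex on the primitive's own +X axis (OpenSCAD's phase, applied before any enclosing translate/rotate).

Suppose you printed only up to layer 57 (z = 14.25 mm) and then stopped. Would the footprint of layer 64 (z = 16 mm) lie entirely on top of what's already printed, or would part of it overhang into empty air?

entirely on top

Compare the two slices. At z = 14.25: the cube is present — its section is the full 27×10 rectangle (area 270.00 mm²); the cube at (10, 12) (footprint 27×22.5) is included at this height (area 607.50 mm²); the r=10.5 cylinder at (-3.5, 0.5) gives a regular 16-gon of circumradius 10.5 (constant along its height) (area = (16/2)·10.500²·sin(360°/16) = 337.53 mm²); the r=5 cylinder at (13.5, 2) gives a regular 16-gon of circumradius 5 (constant along its height) (area = (16/2)·5.000²·sin(360°/16) = 76.54 mm²); Taking the first minus the rest: starting from the 27×10 cube (270.00 mm²), the 27×22.5 cube at (10, 12) misses the remaining region (no effect); the r=10.5 cylinder at (-3.5, 0.5) partially overlaps it — only the 52.16 mm² overlap (of its 337.53 mm²) is removed, clipping the outline; the r=5 cylinder at (13.5, 2) partially overlaps it — only the 57.47 mm² overlap (of its 76.54 mm²) is removed, clipping the outline — area = 160.37 mm². At z = 16: the cube (footprint 27×10) is included at this height (area 270.00 mm²); the 27×22.5 cube at (10, 12) contributes its full rectangle (area 607.50 mm²); the r=10.5 cylinder at (-3.5, 0.5) gives a regular 16-gon of circumradius 10.5 (constant along its height) (area = (16/2)·10.500²·sin(360°/16) = 337.53 mm²); the r=5 cylinder at (13.5, 2) contributes a regular 16-gon of circumradius 5 (area = (16/2)·5.000²·sin(360°/16) = 76.54 mm²); Taking the first minus the rest: starting from the 27×10 cube (270.00 mm²), the 27×22.5 cube at (10, 12) misses the remaining region (no effect); the r=10.5 cylinder at (-3.5, 0.5) partially overlaps it — only the 52.16 mm² overlap (of its 337.53 mm²) is removed, clipping the outline; the r=5 cylinder at (13.5, 2) partially overlaps it — only the 57.47 mm² overlap (of its 76.54 mm²) is removed, clipping the outline — area = 160.37 mm². Checking containment: the cross-section at z = 16 is a subset of the cross-section at z = 14.25.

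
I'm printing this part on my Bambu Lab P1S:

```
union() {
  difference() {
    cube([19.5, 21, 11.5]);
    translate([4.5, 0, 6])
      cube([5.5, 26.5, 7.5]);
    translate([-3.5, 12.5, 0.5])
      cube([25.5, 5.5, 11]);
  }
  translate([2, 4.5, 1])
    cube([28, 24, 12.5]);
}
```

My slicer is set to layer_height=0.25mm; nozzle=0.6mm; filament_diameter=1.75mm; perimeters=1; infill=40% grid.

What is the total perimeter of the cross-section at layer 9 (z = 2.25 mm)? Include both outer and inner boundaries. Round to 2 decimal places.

121.00 mm

At z = 2.25 mm: the cube is present — its section is the full 19.5×21 rectangle (perimeter 81.00 mm); the cube at (4.5, 0) does not reach this height (z outside [6, 13.5]); the cube at (-3.5, 12.5) is present — its section is the full 25.5×5.5 rectangle (perimeter 62.00 mm); Taking the first minus the rest: starting from the 19.5×21 cube, the 25.5×5.5 cube at (-3.5, 12.5) partially overlaps it — only the 107.25 mm² overlap (of its 140.25 mm²) is removed, clipping the outline — boundary = 109.00 mm; the cube at (2, 4.5) is present — its section is the full 28×24 rectangle (perimeter 104.00 mm); Combining (union): the regions partially overlap (shared area 192.50 mm²), so the edge portions inside another operand are dropped and the merged outline is re-measured after clipping — boundary = 121.00 mm. Overall, the cross-section is a single solid region. Total boundary length (outer) = 121.00 mm.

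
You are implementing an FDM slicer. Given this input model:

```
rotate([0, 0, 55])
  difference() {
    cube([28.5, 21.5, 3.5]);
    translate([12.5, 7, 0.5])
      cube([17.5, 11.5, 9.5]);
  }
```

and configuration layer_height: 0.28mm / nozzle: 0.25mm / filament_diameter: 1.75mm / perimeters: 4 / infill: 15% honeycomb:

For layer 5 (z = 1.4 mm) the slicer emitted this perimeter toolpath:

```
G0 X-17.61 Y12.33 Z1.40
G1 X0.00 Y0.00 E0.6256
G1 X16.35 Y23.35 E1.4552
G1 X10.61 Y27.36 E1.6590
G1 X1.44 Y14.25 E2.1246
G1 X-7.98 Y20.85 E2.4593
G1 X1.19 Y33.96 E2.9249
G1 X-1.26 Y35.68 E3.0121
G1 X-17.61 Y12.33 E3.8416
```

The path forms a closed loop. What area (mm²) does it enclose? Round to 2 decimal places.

428.68 mm²

Apply the shoelace formula to the sequence of (X, Y) vertices; enclosed area = 428.68 mm².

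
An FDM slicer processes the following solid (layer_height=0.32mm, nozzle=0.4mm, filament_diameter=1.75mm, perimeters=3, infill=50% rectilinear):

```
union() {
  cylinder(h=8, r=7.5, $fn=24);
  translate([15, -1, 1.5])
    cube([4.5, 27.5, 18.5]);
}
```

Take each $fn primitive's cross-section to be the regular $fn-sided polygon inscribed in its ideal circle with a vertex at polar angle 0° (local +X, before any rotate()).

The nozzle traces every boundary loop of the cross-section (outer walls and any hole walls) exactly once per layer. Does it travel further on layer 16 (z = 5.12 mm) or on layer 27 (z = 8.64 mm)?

Layer 16 (z = 5.12): the r=7.5 cylinder contributes a regular 24-gon of circumradius 7.5 (perimeter = 2·24·7.500·sin(180°/24) = 46.99 mm); the cube at (15, -1) is present — its section is the full 4.5×27.5 rectangle (perimeter 64.00 mm); Taking the union: the 2 present regions are separate (no shared area or edge), so areas and boundary lengths simply add and each stays a separate island — boundary = 110.99 mm. So its perimeter = 110.99 mm. Layer 27 (z = 8.64): the cylinder is absent (z outside [0, 8]); the cube at (15, -1) is present — its section is the full 4.5×27.5 rectangle (perimeter 64.00 mm); Merging all regions: only the 4.5×27.5 cube at (15, -1) is present, so the union is just that shape — boundary = 64.00 mm. So its perimeter = 64.00 mm. Layer 16 is larger (110.99 vs 64.00 mm).

layer 16 (z = 5.12 mm)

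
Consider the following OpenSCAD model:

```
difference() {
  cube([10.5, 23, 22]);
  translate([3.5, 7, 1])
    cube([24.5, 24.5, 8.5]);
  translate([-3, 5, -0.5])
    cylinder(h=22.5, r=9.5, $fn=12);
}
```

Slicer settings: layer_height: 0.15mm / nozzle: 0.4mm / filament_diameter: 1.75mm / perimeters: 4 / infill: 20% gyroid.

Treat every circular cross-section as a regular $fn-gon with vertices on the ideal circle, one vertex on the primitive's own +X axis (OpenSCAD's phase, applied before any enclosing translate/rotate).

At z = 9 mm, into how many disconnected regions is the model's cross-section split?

2

At z = 9 mm: the 10.5×23 cube contributes its full rectangle; the 24.5×24.5 cube at (3.5, 7) contributes its full rectangle; the r=9.5 cylinder at (-3, 5) gives a regular 12-gon of circumradius 9.5 (constant along its height); Taking the first minus the rest: starting from the 10.5×23 cube, the 24.5×24.5 cube at (3.5, 7) partially overlaps it — only the 112.00 mm² overlap (of its 600.25 mm²) is removed, clipping the outline; the r=9.5 cylinder at (-3, 5) partially overlaps it — only the 62.27 mm² overlap (of its 270.75 mm²) is removed, clipping the outline — 2 connected regions. The result has 2 disconnected regions.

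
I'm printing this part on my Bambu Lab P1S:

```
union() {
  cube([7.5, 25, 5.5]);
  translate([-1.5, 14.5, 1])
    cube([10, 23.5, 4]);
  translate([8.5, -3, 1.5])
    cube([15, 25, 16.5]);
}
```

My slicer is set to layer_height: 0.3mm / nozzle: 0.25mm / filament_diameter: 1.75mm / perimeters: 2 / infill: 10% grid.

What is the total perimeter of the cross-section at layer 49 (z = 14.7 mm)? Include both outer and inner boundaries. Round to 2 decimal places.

At z = 14.7 mm: the cube does not reach this height (z outside [0, 5.5]); the cube at (-1.5, 14.5) is absent (z outside [1, 5]); the cube at (8.5, -3) is present — its section is the full 15×25 rectangle (perimeter 80.00 mm); Merging all regions: only the 15×25 cube at (8.5, -3) is present, so the union is just that shape — boundary = 80.00 mm. Overall, the cross-section is a single solid region. Total boundary length (outer) = 80.00 mm.

80.00 mm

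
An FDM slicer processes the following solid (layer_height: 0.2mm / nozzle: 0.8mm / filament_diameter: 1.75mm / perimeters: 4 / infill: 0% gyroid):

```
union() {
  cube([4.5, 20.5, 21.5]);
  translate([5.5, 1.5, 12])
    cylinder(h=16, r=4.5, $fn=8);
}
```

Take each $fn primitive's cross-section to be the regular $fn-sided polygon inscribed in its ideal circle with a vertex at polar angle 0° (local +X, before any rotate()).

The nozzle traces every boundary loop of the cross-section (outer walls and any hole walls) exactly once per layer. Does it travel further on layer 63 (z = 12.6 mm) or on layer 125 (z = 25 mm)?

layer 63 (z = 12.6 mm)

Layer 63 (z = 12.6): the 4.5×20.5 cube contributes its full rectangle (perimeter 50.00 mm); the r=4.5 cylinder at (5.5, 1.5) contributes a regular 8-gon of circumradius 4.5 (perimeter = 2·8·4.500·sin(180°/8) = 27.55 mm); Merging all regions: the regions partially overlap (shared area 14.81 mm²), so the edge portions inside another operand are dropped and the merged outline is re-measured after clipping — boundary = 61.66 mm. So its perimeter = 61.66 mm. Layer 125 (z = 25): the cube does not reach this height (z outside [0, 21.5]); the r=4.5 cylinder at (5.5, 1.5) gives a regular 8-gon of circumradius 4.5 (constant along its height) (perimeter = 2·8·4.500·sin(180°/8) = 27.55 mm); Merging all regions: only the r=4.5 cylinder at (5.5, 1.5) is present, so the union is just that shape — boundary = 27.55 mm. So its perimeter = 27.55 mm. Layer 63 is larger (61.66 vs 27.55 mm).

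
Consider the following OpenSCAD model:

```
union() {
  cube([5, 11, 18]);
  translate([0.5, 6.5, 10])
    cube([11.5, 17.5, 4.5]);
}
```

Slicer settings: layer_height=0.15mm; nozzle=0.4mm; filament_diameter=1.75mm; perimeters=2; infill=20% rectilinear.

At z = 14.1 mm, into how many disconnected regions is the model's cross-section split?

1

At z = 14.1 mm: the cube (footprint 5×11) is included at this height; the 11.5×17.5 cube at (0.5, 6.5) contributes its full rectangle; Combining (union): the regions partially overlap (shared area 20.25 mm²), so overlapping operands fuse into one piece — 1 connected region. The result has 1 disconnected region.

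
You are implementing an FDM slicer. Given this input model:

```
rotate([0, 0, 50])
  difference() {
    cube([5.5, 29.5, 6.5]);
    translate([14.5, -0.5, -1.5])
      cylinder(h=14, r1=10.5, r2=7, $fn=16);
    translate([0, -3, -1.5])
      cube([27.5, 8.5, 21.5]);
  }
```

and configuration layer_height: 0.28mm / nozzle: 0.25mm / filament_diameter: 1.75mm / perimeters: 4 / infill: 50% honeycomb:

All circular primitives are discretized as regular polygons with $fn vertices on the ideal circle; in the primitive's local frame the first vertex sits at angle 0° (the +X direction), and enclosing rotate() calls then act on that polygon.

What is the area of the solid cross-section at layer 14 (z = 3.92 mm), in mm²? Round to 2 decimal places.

At z = 3.92 mm: the cube (footprint 5.5×29.5) is included at this height (area 162.25 mm²); the cone at (14.5, -0.5) (r1=10.5→r2=7) has section circumradius 9.145 here — a regular 16-gon (area = (16/2)·9.145²·sin(360°/16) = 256.03 mm²); the 27.5×8.5 cube at (0, -3) contributes its full rectangle (area 233.75 mm²); Taking the first minus the rest: starting from the 5.5×29.5 cube (162.25 mm²), the cone at (14.5, -0.5) partially overlaps it — only the 0.01 mm² overlap (of its 256.03 mm²) is removed, clipping the outline; the 27.5×8.5 cube at (0, -3) partially overlaps it — only the 30.24 mm² overlap (of its 233.75 mm²) is removed, clipping the outline — area = 132.00 mm²; (whole slice rotated 50° about Z — lengths, areas and connectivity unchanged). Overall, the cross-section is a single solid region. Net area = 132.00 mm².

132.00 mm²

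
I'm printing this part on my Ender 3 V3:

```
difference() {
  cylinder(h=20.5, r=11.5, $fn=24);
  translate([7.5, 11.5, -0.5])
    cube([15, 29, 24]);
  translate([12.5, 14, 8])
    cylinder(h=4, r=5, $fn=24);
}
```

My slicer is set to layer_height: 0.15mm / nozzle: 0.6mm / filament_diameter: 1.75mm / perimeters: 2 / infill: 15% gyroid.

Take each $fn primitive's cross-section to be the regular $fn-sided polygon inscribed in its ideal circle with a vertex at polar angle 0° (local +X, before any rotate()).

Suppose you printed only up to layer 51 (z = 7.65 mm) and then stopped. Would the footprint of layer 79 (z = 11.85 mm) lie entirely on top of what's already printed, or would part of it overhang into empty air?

Compare the two slices. At z = 7.65: the cylinder: section is a regular 24-gon, circumradius r=11.5 (area = (24/2)·11.500²·sin(360°/24) = 410.75 mm²); the cube at (7.5, 11.5) is present — its section is the full 15×29 rectangle (area 435.00 mm²); the cylinder at (12.5, 14) is not intersected at this z (z outside [8, 12]); Subtracting the remaining from the first: starting from the r=11.5 cylinder (410.75 mm²), the 15×29 cube at (7.5, 11.5) misses the remaining region (no effect) — area = 410.75 mm². At z = 11.85: the r=11.5 cylinder gives a regular 24-gon of circumradius 11.5 (constant along its height) (area = (24/2)·11.500²·sin(360°/24) = 410.75 mm²); the 15×29 cube at (7.5, 11.5) contributes its full rectangle (area 435.00 mm²); the r=5 cylinder at (12.5, 14) contributes a regular 24-gon of circumradius 5 (area = (24/2)·5.000²·sin(360°/24) = 77.65 mm²); Subtracting the remaining from the first: starting from the r=11.5 cylinder (410.75 mm²), the 15×29 cube at (7.5, 11.5) misses the remaining region (no effect); the r=5 cylinder at (12.5, 14) misses the remaining region (no effect) — area = 410.75 mm². Checking containment: the cross-section at z = 11.85 is a subset of the cross-section at z = 7.65.

entirely on top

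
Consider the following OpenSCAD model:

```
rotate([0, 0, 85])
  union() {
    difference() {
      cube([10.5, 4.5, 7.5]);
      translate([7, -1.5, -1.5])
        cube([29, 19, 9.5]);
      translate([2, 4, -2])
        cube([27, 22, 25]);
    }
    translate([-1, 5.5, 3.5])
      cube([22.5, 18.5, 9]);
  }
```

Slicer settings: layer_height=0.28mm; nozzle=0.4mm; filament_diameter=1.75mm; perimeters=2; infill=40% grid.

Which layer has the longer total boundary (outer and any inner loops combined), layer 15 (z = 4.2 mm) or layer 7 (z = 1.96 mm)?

Layer 15 (z = 4.2): the cube (footprint 10.5×4.5) is included at this height (perimeter 30.00 mm); the 29×19 cube at (7, -1.5) contributes its full rectangle (perimeter 96.00 mm); the cube at (2, 4) (footprint 27×22) is included at this height (perimeter 98.00 mm); After the difference (first − rest): starting from the 10.5×4.5 cube, the 29×19 cube at (7, -1.5) partially overlaps it — only the 15.75 mm² overlap (of its 551.00 mm²) is removed, clipping the outline; the 27×22 cube at (2, 4) partially overlaps it — only the 2.50 mm² overlap (of its 594.00 mm²) is removed, clipping the outline — boundary = 23.00 mm; the 22.5×18.5 cube at (-1, 5.5) contributes its full rectangle (perimeter 82.00 mm); Merging all regions: the 2 present regions are separate (no shared area or edge), so areas and boundary lengths simply add and each stays a separate island — boundary = 105.00 mm; (whole slice rotated 85° about Z — lengths, areas and connectivity unchanged). So its perimeter = 105.00 mm. Layer 7 (z = 1.96): the 10.5×4.5 cube contributes its full rectangle (perimeter 30.00 mm); the 29×19 cube at (7, -1.5) contributes its full rectangle (perimeter 96.00 mm); the 27×22 cube at (2, 4) contributes its full rectangle (perimeter 98.00 mm); Subtracting the remaining from the first: starting from the 10.5×4.5 cube, the 29×19 cube at (7, -1.5) partially overlaps it — only the 15.75 mm² overlap (of its 551.00 mm²) is removed, clipping the outline; the 27×22 cube at (2, 4) partially overlaps it — only the 2.50 mm² overlap (of its 594.00 mm²) is removed, clipping the outline — boundary = 23.00 mm; the cube at (-1, 5.5) does not reach this height (z outside [3.5, 12.5]); Combining (union): only the result so far is present, so the union is just that shape — boundary = 23.00 mm; (whole slice rotated 85° about Z — lengths, areas and connectivity unchanged). So its perimeter = 23.00 mm. Layer 15 is larger (105.00 vs 23.00 mm).

layer 15 (z = 4.2 mm)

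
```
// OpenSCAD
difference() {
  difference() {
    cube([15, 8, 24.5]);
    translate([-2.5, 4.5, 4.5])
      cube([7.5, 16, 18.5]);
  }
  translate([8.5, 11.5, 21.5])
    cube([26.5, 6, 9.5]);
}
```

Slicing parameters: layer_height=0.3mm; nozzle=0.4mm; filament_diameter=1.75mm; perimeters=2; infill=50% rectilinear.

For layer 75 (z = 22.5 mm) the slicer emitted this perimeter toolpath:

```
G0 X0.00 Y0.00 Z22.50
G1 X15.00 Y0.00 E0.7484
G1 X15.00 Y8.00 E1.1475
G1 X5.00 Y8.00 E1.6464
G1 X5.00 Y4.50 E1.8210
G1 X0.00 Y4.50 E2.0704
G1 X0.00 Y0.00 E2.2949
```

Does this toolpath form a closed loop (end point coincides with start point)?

yes

Start point (G0): (0.00, 0.00). End point (last G1): the path returns to the start — closed.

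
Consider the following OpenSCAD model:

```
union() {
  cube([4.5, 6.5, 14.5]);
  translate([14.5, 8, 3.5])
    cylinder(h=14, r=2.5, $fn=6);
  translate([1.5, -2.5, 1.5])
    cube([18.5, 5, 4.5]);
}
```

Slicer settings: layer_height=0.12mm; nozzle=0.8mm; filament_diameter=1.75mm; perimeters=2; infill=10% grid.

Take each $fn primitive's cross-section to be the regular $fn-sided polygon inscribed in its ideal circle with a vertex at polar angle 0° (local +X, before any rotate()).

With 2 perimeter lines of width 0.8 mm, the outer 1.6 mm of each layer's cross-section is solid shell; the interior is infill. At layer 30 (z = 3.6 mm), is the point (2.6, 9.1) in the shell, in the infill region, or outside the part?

At z = 3.6 mm: the cube is present — its section is the full 4.5×6.5 rectangle; the cylinder at (14.5, 8): section is a regular 6-gon, circumradius r=2.5; the cube at (1.5, -2.5) (footprint 18.5×5) is included at this height; Merging all regions: the regions partially overlap (shared area 7.50 mm²), so overlapping operands fuse into one piece — 2 connected regions. Overall, the cross-section has 2 separate islands. The nearest boundary edge runs (0.00, 6.50)→(4.50, 6.50); distance from the point to it = 2.60 mm. The point is not inside any of the regions above, so it lies outside the cross-section (2.60 mm from the nearest boundary).

outside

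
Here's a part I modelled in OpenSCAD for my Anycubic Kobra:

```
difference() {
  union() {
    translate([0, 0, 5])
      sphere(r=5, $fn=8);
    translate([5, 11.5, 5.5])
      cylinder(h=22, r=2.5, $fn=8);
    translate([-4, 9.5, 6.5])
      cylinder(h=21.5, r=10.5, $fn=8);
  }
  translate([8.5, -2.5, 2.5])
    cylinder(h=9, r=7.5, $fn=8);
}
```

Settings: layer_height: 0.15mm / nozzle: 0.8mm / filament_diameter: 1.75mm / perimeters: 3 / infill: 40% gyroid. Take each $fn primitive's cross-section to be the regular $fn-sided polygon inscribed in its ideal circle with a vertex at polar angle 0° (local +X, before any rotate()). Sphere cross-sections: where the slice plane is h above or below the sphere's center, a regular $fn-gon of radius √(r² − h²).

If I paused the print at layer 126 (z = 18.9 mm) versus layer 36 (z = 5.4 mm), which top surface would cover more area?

layer 126 (z = 18.9 mm)

Layer 126 (z = 18.9): the sphere is not intersected at this z (|z−center|=13.900 > r=5); the r=2.5 cylinder at (5, 11.5) gives a regular 8-gon of circumradius 2.5 (constant along its height) (area = (8/2)·2.500²·sin(360°/8) = 17.68 mm²); the r=10.5 cylinder at (-4, 9.5) contributes a regular 8-gon of circumradius 10.5 (area = (8/2)·10.500²·sin(360°/8) = 311.83 mm²); Combining (union): the regions partially overlap — summed areas 329.51 mm² minus the doubly-counted overlap 11.70 mm² gives 317.81 mm² — area = 317.81 mm²; the cylinder at (8.5, -2.5) is not intersected at this z (z outside [2.5, 11.5]); Taking the first minus the rest: none of the subtracted shapes is present at this height, so the result so far is unchanged — area = 317.81 mm². So its area = 317.81 mm². Layer 36 (z = 5.4): the sphere: section is a regular 8-gon, circumradius = √(r²−h²) = √(5²−0.4²) = 4.984 (area = (8/2)·4.984²·sin(360°/8) = 70.26 mm²); the cylinder at (5, 11.5) does not reach this height (z outside [5.5, 27.5]); the cylinder at (-4, 9.5) is not intersected at this z (z outside [6.5, 28]); Combining (union): only the r=5 sphere is present, so the union is just that shape — area = 70.26 mm²; the cylinder at (8.5, -2.5): section is a regular 8-gon, circumradius r=7.5 (area = (8/2)·7.500²·sin(360°/8) = 159.10 mm²); Taking the first minus the rest: starting from the result so far (70.26 mm²), the r=7.5 cylinder at (8.5, -2.5) partially overlaps it — only the 15.82 mm² overlap (of its 159.10 mm²) is removed, clipping the outline — area = 54.44 mm². So its area = 54.44 mm². Layer 126 is larger (317.81 vs 54.44 mm²).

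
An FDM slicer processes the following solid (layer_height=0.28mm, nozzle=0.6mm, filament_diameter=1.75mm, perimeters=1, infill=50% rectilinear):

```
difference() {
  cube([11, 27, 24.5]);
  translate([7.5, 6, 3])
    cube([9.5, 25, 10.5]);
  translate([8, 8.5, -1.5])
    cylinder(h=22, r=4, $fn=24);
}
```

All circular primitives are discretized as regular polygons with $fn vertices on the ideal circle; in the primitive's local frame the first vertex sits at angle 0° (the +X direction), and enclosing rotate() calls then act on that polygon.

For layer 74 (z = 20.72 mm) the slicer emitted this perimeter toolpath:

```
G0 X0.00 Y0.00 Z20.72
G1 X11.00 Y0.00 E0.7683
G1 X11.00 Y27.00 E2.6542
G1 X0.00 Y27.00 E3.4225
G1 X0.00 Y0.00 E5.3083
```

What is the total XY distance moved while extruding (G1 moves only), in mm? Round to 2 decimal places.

76.00 mm

Sum the Euclidean lengths of each G1 segment: total = 76.00 mm.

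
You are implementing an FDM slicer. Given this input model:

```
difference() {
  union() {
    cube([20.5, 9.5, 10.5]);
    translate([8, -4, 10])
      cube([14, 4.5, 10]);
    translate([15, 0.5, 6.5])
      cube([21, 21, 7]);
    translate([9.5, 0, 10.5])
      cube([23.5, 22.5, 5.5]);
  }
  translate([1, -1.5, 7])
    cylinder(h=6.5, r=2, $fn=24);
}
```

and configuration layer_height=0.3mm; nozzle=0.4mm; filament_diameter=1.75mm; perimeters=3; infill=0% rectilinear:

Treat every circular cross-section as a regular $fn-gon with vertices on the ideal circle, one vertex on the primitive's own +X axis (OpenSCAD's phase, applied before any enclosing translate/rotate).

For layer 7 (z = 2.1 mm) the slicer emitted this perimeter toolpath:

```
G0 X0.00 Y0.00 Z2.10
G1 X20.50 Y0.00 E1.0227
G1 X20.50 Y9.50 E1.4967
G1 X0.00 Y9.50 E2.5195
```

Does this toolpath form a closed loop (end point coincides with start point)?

Start point (G0): (0.00, 0.00). End point (last G1): the path does not return to the start — open.

no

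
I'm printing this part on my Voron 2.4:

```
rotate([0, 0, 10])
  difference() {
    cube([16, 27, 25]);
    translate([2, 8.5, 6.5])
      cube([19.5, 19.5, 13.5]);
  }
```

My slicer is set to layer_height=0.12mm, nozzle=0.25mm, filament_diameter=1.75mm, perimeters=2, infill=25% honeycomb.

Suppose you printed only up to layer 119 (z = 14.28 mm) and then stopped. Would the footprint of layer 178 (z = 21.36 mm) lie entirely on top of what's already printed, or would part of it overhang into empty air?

part overhangs

Compare the two slices. At z = 14.28: the cube is present — its section is the full 16×27 rectangle (area 432.00 mm²); the cube at (2, 8.5) (footprint 19.5×19.5) is included at this height (area 380.25 mm²); Taking the first minus the rest: starting from the 16×27 cube (432.00 mm²), the 19.5×19.5 cube at (2, 8.5) partially overlaps it — only the 259.00 mm² overlap (of its 380.25 mm²) is removed, clipping the outline — area = 173.00 mm²; (whole slice rotated 10° about Z — lengths, areas and connectivity unchanged). At z = 21.36: the cube is present — its section is the full 16×27 rectangle (area 432.00 mm²); the cube at (2, 8.5) does not reach this height (z outside [6.5, 20]); Taking the first minus the rest: none of the subtracted shapes is present at this height, so the 16×27 cube is unchanged — area = 432.00 mm²; (rotated 10° about Z; rotation is an isometry so areas/perimeters/island counts are preserved). Checking containment: at z = 21.36 the cross-section extends beyond the z = 14.28 cross-section by about 259.00 mm².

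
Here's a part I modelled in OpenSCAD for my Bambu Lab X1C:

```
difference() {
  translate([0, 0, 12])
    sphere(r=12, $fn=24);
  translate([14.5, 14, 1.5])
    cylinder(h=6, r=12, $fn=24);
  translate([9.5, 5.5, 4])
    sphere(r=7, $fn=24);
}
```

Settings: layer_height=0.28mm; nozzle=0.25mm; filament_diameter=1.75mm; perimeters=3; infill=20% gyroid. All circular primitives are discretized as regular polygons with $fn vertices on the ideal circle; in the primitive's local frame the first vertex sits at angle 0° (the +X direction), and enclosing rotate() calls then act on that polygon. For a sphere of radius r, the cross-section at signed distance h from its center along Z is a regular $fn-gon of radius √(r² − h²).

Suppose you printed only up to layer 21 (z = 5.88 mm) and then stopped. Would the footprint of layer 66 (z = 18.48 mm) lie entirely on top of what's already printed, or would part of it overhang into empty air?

part overhangs

Compare the two slices. At z = 5.88: the sphere: section is a regular 24-gon, circumradius = √(r²−h²) = √(12²−6.12²) = 10.322 (area = (24/2)·10.322²·sin(360°/24) = 330.91 mm²); the r=12 cylinder at (14.5, 14) gives a regular 24-gon of circumradius 12 (constant along its height) (area = (24/2)·12.000²·sin(360°/24) = 447.24 mm²); the r=7 sphere at (9.5, 5.5) slices to a regular 24-gon of circumradius 6.743 (√(r²−h²) with h=1.88 from center) (area = (24/2)·6.743²·sin(360°/24) = 141.21 mm²); Subtracting the remaining from the first: starting from the r=12 sphere (330.91 mm²), the r=12 cylinder at (14.5, 14) partially overlaps it — only the 12.68 mm² overlap (of its 447.24 mm²) is removed, clipping the outline; the r=7 sphere at (9.5, 5.5) partially overlaps it — only the 39.33 mm² overlap (of its 141.21 mm²) is removed, clipping the outline — area = 278.90 mm². At z = 18.48: the r=12 sphere slices to a regular 24-gon of circumradius 10.100 (√(r²−h²) with h=6.48 from center) (area = (24/2)·10.100²·sin(360°/24) = 316.82 mm²); the cylinder at (14.5, 14) is not intersected at this z (z outside [1.5, 7.5]); the sphere at (9.5, 5.5) is not intersected at this z (|z−center|=14.480 > r=7); After the difference (first − rest): none of the subtracted shapes is present at this height, so the r=12 sphere is unchanged — area = 316.82 mm². Checking containment: at z = 18.48 the cross-section extends beyond the z = 5.88 cross-section by about 49.02 mm².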